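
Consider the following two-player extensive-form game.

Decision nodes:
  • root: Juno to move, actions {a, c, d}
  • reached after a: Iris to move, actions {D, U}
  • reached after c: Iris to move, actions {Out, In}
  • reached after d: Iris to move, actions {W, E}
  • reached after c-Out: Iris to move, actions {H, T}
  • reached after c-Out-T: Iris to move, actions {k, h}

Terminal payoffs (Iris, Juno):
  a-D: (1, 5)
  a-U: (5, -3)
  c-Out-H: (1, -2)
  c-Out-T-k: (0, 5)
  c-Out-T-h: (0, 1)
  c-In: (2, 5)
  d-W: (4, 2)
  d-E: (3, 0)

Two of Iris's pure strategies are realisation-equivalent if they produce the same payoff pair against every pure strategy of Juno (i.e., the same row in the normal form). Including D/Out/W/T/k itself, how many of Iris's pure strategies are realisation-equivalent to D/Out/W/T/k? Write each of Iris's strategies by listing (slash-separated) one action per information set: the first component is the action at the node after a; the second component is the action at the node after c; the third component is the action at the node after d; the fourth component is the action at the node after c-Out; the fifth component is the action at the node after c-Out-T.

Row for D/Out/W/T/k (columns a, c, d): (1,5) (0,5) (4,2).
Every one of Iris's information sets is on the play path for some reply by Juno when Iris follows D/Out/W/T/k.
Changing the action at any of them therefore changes at least one column, so only D/Out/W/T/k itself gives this row.

1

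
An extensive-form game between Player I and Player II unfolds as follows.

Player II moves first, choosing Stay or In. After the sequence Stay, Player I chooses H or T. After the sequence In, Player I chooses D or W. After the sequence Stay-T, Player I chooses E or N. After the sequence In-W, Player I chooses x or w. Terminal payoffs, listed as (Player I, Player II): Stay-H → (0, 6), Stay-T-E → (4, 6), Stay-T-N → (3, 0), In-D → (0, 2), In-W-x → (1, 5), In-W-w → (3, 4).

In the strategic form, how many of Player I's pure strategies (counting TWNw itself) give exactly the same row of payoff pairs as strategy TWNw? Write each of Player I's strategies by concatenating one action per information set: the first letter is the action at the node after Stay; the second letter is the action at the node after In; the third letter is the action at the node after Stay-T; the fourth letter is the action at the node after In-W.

1

Row for TWNw (columns Stay, In): (3,0) (3,4).
Every one of Player I's information sets is on the play path for some reply by Player II when Player I follows TWNw.
Changing the action at any of them therefore changes at least one column, so only TWNw itself gives this row.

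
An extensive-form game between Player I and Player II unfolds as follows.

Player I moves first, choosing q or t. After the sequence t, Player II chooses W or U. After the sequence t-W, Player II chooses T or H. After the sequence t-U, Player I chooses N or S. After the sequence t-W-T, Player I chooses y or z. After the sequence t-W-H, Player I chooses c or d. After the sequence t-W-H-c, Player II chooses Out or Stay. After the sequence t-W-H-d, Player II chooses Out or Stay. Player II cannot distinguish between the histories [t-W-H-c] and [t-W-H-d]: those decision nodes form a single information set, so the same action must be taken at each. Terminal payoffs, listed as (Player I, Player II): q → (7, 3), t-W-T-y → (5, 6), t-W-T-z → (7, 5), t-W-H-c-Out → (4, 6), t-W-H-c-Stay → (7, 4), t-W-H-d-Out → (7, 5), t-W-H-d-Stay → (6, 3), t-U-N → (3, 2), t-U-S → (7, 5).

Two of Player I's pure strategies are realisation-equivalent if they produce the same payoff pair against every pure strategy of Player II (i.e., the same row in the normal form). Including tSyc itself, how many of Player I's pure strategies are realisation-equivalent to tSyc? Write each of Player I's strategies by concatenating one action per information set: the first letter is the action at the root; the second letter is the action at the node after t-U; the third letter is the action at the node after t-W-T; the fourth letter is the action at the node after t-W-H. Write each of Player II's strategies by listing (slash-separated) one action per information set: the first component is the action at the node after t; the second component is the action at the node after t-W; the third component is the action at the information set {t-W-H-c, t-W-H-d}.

Row for tSyc (columns W/T/Out, W/T/Stay, W/H/Out, W/H/Stay, U/T/Out, U/T/Stay, U/H/Out, U/H/Stay): (5,6) (5,6) (4,6) (7,4) (7,5) (7,5) (7,5) (7,5).
Every one of Player I's information sets is on the play path for some reply by Player II when Player I follows tSyc.
Changing the action at any of them therefore changes at least one column, so only tSyc itself gives this row.

1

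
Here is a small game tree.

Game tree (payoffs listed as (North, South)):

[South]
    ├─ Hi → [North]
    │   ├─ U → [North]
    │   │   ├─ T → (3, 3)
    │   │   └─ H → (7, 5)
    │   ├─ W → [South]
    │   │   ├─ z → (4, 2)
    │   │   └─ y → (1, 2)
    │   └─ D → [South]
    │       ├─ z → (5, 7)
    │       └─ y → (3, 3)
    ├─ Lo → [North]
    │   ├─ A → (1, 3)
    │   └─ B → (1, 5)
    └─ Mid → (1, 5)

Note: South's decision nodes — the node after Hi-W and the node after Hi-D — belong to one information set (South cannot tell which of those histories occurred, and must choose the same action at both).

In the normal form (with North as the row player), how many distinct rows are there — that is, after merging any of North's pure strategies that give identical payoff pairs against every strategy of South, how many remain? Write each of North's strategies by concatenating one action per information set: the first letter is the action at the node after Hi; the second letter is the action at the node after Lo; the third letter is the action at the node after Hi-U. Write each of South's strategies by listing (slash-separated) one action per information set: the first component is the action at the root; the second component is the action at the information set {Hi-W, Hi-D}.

8

North has 12 pure strategies: UAT, UAH, UBT, UBH, WAT, WAH, WBT, WBH, DAT, DAH, DBT, DBH. Columns: Hi/z, Hi/y, Lo/z, Lo/y, Mid/z, Mid/y.
{UAT} → row (3,3) (3,3) (1,3) (1,3) (1,5) (1,5)
{UAH} → row (7,5) (7,5) (1,3) (1,3) (1,5) (1,5)
{UBT} → row (3,3) (3,3) (1,5) (1,5) (1,5) (1,5)
{UBH} → row (7,5) (7,5) (1,5) (1,5) (1,5) (1,5)
{WAT, WAH} → row (4,2) (1,2) (1,3) (1,3) (1,5) (1,5)
{WBT, WBH} → row (4,2) (1,2) (1,5) (1,5) (1,5) (1,5)
{DAT, DAH} → row (5,7) (3,3) (1,3) (1,3) (1,5) (1,5)
{DBT, DBH} → row (5,7) (3,3) (1,5) (1,5) (1,5) (1,5)
That's 8 distinct rows out of 12 strategies.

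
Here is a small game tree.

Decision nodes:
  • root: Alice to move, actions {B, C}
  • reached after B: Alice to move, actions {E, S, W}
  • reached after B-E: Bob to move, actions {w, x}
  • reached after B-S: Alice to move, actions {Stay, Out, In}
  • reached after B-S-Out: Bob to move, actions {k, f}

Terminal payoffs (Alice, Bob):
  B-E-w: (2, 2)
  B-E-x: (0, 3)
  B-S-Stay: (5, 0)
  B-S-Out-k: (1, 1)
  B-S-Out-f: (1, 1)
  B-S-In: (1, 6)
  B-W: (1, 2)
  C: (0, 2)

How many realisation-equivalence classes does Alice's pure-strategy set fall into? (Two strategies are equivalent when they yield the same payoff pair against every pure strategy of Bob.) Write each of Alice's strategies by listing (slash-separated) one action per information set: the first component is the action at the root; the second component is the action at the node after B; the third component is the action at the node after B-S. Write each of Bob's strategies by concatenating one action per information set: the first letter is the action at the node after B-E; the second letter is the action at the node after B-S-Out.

6

Alice has 18 pure strategies: B/E/Stay, B/E/Out, B/E/In, B/S/Stay, B/S/Out, B/S/In, B/W/Stay, B/W/Out, B/W/In, C/E/Stay, C/E/Out, C/E/In, C/S/Stay, C/S/Out, C/S/In, C/W/Stay, C/W/Out, C/W/In. Columns: wk, wf, xk, xf.
{B/E/Stay, B/E/Out, B/E/In} → row (2,2) (2,2) (0,3) (0,3)
{B/S/Stay} → row (5,0) (5,0) (5,0) (5,0)
{B/S/Out} → row (1,1) (1,1) (1,1) (1,1)
{B/S/In} → row (1,6) (1,6) (1,6) (1,6)
{B/W/Stay, B/W/Out, B/W/In} → row (1,2) (1,2) (1,2) (1,2)
{C/E/Stay, C/E/Out, C/E/In, C/S/Stay, C/S/Out, C/S/In, C/W/Stay, C/W/Out, C/W/In} → row (0,2) (0,2) (0,2) (0,2)
That's 6 distinct rows out of 18 strategies.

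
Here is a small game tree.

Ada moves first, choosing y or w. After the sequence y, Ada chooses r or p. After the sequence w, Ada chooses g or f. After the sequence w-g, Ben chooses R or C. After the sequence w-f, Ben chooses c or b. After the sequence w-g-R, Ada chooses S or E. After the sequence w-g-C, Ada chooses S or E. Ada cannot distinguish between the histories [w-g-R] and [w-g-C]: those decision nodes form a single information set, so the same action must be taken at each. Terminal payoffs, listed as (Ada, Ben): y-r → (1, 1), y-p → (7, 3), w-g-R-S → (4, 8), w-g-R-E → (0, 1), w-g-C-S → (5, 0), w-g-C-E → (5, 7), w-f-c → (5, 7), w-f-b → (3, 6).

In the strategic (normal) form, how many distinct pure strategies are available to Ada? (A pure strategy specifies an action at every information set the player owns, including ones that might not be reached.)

16

Ada owns the root with actions {y, w} — two choices.
Ada owns the node after y with actions {r, p} — two choices.
Ada owns the node after w with actions {g, f} — two choices.
Ada owns the information set {w-g-R, w-g-C} with actions {S, E} — two choices.
A pure strategy fixes one action at each information set independently, so the count is the product 2 × 2 × 2 × 2 = 16.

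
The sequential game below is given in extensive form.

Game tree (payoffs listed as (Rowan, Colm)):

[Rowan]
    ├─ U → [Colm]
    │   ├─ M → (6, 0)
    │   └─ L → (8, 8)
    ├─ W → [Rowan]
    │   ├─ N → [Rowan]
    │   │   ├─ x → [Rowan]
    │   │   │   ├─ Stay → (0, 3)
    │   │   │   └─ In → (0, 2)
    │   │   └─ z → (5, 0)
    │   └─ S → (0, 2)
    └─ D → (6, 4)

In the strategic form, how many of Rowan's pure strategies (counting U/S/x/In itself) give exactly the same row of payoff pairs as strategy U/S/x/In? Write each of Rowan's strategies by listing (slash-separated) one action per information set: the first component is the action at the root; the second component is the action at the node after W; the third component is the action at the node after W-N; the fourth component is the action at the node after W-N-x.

Row for U/S/x/In (columns M, L): (6,0) (8,8).
Under U/S/x/In, Rowan's choice at the node after W and at the node after W-N and at the node after W-N-x can never be reached regardless of what Colm does, so varying those choices leaves every outcome unchanged.
Holding the reachable choices fixed and varying the unreachable ones freely already gives 2 × 2 × 2 = 8 equivalent strategies.
No other strategy reproduces this row, so those 8 are the full class: U/N/x/Stay, U/N/x/In, U/N/z/Stay, U/N/z/In, U/S/x/Stay, U/S/x/In, U/S/z/Stay, U/S/z/In.

8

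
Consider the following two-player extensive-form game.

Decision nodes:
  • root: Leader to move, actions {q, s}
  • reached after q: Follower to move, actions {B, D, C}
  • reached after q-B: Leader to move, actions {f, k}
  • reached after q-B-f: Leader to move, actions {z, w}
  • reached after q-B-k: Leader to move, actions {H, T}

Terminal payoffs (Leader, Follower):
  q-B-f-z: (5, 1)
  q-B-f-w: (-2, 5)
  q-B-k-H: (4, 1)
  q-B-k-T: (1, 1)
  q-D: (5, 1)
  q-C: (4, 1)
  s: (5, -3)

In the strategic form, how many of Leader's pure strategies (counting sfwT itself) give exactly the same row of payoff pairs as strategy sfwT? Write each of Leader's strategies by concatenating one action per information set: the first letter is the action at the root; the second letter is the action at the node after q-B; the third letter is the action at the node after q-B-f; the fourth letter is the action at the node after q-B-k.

Row for sfwT (columns B, D, C): (5,-3) (5,-3) (5,-3).
Under sfwT, Leader's choice at the node after q-B and at the node after q-B-f and at the node after q-B-k can never be reached regardless of what Follower does, so varying those choices leaves every outcome unchanged.
Holding the reachable choices fixed and varying the unreachable ones freely already gives 2 × 2 × 2 = 8 equivalent strategies.
No other strategy reproduces this row, so those 8 are the full class: sfzH, sfzT, sfwH, sfwT, skzH, skzT, skwH, skwT.

8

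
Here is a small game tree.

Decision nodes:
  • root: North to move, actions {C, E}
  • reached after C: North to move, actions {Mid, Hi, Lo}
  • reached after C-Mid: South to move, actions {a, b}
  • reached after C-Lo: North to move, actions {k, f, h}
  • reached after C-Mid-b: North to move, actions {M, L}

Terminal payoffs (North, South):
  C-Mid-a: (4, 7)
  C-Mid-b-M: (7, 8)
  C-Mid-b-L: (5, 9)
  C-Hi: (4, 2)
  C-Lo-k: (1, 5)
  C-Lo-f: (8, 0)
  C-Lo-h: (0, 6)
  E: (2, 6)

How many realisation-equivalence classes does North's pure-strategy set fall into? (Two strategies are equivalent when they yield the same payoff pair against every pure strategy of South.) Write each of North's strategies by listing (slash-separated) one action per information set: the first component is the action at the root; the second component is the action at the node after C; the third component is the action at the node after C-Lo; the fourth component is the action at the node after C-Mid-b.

North has 36 pure strategies: C/Mid/k/M, C/Mid/k/L, C/Mid/f/M, C/Mid/f/L, C/Mid/h/M, C/Mid/h/L, C/Hi/k/M, C/Hi/k/L, C/Hi/f/M, C/Hi/f/L, C/Hi/h/M, C/Hi/h/L, C/Lo/k/M, C/Lo/k/L, C/Lo/f/M, C/Lo/f/L, C/Lo/h/M, C/Lo/h/L, E/Mid/k/M, E/Mid/k/L, E/Mid/f/M, E/Mid/f/L, E/Mid/h/M, E/Mid/h/L, E/Hi/k/M, E/Hi/k/L, E/Hi/f/M, E/Hi/f/L, E/Hi/h/M, E/Hi/h/L, E/Lo/k/M, E/Lo/k/L, E/Lo/f/M, E/Lo/f/L, E/Lo/h/M, E/Lo/h/L. Columns: a, b.
{C/Mid/k/M, C/Mid/f/M, C/Mid/h/M} → row (4,7) (7,8)
{C/Mid/k/L, C/Mid/f/L, C/Mid/h/L} → row (4,7) (5,9)
{C/Hi/k/M, C/Hi/k/L, C/Hi/f/M, C/Hi/f/L, C/Hi/h/M, C/Hi/h/L} → row (4,2) (4,2)
{C/Lo/k/M, C/Lo/k/L} → row (1,5) (1,5)
{C/Lo/f/M, C/Lo/f/L} → row (8,0) (8,0)
{C/Lo/h/M, C/Lo/h/L} → row (0,6) (0,6)
{E/Mid/k/M, E/Mid/k/L, E/Mid/f/M, E/Mid/f/L, E/Mid/h/M, E/Mid/h/L, E/Hi/k/M, E/Hi/k/L, E/Hi/f/M, E/Hi/f/L, E/Hi/h/M, E/Hi/h/L, E/Lo/k/M, E/Lo/k/L, E/Lo/f/M, E/Lo/f/L, E/Lo/h/M, E/Lo/h/L} → row (2,6) (2,6)
That's 7 distinct rows out of 36 strategies.

7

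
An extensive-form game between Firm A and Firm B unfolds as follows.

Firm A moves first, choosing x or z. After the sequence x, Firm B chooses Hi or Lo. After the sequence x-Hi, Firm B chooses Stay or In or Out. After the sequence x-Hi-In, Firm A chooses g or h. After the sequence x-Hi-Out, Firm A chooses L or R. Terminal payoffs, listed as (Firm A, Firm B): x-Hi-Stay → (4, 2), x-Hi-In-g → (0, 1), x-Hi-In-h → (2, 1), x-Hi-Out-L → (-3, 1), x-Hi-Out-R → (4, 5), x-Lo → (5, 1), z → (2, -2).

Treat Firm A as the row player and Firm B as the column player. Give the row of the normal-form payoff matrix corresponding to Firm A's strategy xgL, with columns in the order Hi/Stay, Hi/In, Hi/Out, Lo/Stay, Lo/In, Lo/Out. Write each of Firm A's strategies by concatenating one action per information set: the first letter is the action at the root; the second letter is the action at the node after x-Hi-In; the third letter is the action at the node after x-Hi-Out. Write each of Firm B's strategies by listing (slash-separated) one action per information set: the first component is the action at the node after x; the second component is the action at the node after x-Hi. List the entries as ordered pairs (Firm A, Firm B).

(4,2) (0,1) (-3,1) (5,1) (5,1) (5,1)

vs Hi/Stay: Firm A plays x → Firm B plays Hi at [x] → Firm B plays Stay at [x-Hi] → (4, 2)
vs Hi/In: Firm A plays x → Firm B plays Hi at [x] → Firm B plays In at [x-Hi] → Firm A plays g at [x-Hi-In] → (0, 1)
vs Hi/Out: Firm A plays x → Firm B plays Hi at [x] → Firm B plays Out at [x-Hi] → Firm A plays L at [x-Hi-Out] → (-3, 1)
vs Lo/Stay: Firm A plays x → Firm B plays Lo at [x] → (5, 1)
vs Lo/In: Firm A plays x → Firm B plays Lo at [x] → (5, 1)
vs Lo/Out: Firm A plays x → Firm B plays Lo at [x] → (5, 1)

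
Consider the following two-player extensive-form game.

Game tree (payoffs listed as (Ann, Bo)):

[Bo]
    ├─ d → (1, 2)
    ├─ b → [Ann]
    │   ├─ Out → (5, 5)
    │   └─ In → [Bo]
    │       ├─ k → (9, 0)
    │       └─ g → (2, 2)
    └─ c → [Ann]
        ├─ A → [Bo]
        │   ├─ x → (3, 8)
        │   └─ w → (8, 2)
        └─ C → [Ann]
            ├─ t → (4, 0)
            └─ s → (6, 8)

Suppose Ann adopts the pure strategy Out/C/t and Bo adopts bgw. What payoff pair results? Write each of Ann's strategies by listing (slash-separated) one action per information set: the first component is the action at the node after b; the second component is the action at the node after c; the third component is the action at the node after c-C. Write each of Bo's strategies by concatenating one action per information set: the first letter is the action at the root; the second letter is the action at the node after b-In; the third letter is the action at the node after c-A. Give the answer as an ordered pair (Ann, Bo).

Trace the play path from the root:
  Bo plays b
  Ann plays Out at [b]
→ terminal payoff (5, 5).
(Ann's choice at the node after c is never reached on this path, so it doesn't affect the outcome.)

(5, 5)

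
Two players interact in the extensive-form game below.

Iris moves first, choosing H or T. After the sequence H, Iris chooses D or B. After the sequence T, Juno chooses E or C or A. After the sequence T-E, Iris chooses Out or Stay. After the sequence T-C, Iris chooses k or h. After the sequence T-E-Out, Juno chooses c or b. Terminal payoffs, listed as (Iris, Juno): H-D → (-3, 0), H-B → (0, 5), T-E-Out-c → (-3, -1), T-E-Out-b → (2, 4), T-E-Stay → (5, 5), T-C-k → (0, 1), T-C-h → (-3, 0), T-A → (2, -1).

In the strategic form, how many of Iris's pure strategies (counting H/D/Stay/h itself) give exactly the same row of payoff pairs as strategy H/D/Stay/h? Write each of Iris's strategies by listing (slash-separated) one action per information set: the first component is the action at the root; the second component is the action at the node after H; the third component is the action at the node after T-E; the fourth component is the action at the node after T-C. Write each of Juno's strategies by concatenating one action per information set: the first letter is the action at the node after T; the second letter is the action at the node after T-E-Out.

4

Row for H/D/Stay/h (columns Ec, Eb, Cc, Cb, Ac, Ab): (-3,0) (-3,0) (-3,0) (-3,0) (-3,0) (-3,0).
Under H/D/Stay/h, Iris's choice at the node after T-E and at the node after T-C can never be reached regardless of what Juno does, so varying those choices leaves every outcome unchanged.
Holding the reachable choices fixed and varying the unreachable ones freely already gives 2 × 2 = 4 equivalent strategies.
No other strategy reproduces this row, so those 4 are the full class: H/D/Out/k, H/D/Out/h, H/D/Stay/k, H/D/Stay/h.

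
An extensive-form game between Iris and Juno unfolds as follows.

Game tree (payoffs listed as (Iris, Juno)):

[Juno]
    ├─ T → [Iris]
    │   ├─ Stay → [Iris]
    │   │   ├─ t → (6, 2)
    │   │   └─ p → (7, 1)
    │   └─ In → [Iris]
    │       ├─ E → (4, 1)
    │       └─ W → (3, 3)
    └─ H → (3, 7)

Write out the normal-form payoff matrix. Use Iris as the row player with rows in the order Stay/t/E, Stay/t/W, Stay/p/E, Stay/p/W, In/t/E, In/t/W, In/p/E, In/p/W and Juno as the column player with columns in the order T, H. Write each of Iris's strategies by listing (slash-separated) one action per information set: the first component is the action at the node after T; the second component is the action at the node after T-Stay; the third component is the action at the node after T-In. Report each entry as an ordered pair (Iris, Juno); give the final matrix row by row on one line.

                T        H
Stay/t/E    (6,2)    (3,7)
Stay/t/W    (6,2)    (3,7)
Stay/p/E    (7,1)    (3,7)
Stay/p/W    (7,1)    (3,7)
  In/t/E    (4,1)    (3,7)
  In/t/W    (3,3)    (3,7)
  In/p/E    (4,1)    (3,7)
  In/p/W    (3,3)    (3,7)

Stay/t/E: (6,2) (3,7) | Stay/t/W: (6,2) (3,7) | Stay/p/E: (7,1) (3,7) | Stay/p/W: (7,1) (3,7) | In/t/E: (4,1) (3,7) | In/t/W: (3,3) (3,7) | In/p/E: (4,1) (3,7) | In/p/W: (3,3) (3,7)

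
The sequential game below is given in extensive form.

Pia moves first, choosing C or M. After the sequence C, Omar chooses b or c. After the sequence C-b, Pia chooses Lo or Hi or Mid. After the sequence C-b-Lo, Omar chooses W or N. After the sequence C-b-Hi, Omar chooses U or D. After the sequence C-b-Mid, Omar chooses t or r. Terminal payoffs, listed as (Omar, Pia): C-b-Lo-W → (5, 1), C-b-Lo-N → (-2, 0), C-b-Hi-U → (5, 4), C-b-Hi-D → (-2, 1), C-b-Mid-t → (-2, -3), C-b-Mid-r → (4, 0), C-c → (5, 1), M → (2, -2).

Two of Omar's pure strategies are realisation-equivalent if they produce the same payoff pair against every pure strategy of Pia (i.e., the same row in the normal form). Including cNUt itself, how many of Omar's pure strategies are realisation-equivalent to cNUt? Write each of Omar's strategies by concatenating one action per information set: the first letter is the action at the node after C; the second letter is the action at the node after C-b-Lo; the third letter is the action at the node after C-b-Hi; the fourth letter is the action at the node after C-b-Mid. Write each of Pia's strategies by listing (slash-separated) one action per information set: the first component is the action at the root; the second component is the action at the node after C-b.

Row for cNUt (columns C/Lo, C/Hi, C/Mid, M/Lo, M/Hi, M/Mid): (5,1) (5,1) (5,1) (2,-2) (2,-2) (2,-2).
Under cNUt, Omar's choice at the node after C-b-Lo and at the node after C-b-Hi and at the node after C-b-Mid can never be reached regardless of what Pia does, so varying those choices leaves every outcome unchanged.
Holding the reachable choices fixed and varying the unreachable ones freely already gives 2 × 2 × 2 = 8 equivalent strategies.
No other strategy reproduces this row, so those 8 are the full class: cWUt, cWUr, cWDt, cWDr, cNUt, cNUr, cNDt, cNDr.

8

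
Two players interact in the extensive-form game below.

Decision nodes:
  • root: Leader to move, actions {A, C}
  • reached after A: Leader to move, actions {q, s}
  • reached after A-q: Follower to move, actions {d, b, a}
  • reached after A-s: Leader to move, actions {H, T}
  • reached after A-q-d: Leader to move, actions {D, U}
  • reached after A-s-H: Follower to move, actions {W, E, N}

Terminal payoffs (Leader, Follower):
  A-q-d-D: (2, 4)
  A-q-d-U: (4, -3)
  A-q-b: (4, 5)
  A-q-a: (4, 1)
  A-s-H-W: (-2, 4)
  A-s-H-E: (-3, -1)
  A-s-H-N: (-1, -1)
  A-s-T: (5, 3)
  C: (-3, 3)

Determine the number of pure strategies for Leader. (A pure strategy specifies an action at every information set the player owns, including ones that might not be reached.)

Leader owns the root with actions {A, C} — two choices.
Leader owns the node after A with actions {q, s} — two choices.
Leader owns the node after A-s with actions {H, T} — two choices.
Leader owns the node after A-q-d with actions {D, U} — two choices.
A pure strategy fixes one action at each information set independently, so the count is the product 2 × 2 × 2 × 2 = 16.

16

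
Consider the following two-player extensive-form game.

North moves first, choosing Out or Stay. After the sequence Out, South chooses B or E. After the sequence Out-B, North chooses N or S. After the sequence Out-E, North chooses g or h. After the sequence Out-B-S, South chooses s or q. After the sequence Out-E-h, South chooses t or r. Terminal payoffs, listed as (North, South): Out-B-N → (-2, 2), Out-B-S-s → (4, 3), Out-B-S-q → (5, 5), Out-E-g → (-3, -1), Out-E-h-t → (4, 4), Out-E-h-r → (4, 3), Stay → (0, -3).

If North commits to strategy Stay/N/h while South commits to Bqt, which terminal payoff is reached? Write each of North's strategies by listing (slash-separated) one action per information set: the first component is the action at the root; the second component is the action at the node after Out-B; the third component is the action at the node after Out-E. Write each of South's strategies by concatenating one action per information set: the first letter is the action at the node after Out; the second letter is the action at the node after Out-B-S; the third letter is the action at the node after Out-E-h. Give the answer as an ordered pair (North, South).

Trace the play path from the root:
  North plays Stay
→ terminal payoff (0, -3).
(North's choice at the node after Out-B is never reached on this path, so it doesn't affect the outcome.)

(0, -3)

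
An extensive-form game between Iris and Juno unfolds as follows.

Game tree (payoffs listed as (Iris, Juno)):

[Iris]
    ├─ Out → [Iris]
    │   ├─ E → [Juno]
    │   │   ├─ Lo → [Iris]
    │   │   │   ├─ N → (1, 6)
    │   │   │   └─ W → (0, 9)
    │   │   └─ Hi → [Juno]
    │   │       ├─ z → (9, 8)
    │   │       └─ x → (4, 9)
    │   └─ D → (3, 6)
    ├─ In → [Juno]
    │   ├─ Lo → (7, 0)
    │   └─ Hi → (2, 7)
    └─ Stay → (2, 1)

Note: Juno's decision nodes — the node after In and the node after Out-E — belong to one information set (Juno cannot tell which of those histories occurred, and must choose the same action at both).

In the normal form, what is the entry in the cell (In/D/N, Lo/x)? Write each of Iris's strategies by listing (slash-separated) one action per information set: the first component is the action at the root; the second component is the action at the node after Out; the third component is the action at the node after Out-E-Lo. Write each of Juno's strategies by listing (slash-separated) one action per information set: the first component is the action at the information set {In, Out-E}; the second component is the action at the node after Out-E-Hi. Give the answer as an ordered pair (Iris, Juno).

(7, 0)

Trace the play path from the root:
  Iris plays In
  Juno plays Lo at [In]
→ terminal payoff (7, 0).
(Iris's choice at the node after Out is never reached on this path, so it doesn't affect the outcome.)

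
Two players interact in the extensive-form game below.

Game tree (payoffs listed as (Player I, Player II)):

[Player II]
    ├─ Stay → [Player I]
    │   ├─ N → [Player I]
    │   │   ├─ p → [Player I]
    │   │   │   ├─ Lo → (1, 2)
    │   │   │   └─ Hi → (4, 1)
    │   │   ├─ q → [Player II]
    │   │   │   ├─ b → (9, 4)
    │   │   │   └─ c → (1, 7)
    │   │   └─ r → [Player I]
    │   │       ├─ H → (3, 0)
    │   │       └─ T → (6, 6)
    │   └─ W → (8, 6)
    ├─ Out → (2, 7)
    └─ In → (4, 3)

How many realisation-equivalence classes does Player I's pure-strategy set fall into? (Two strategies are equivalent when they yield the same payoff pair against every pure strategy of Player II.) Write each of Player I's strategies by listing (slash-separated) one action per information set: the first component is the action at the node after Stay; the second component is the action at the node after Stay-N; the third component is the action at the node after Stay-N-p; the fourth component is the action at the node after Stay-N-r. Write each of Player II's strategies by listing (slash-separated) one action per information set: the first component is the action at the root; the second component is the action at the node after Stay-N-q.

Player I has 24 pure strategies: N/p/Lo/H, N/p/Lo/T, N/p/Hi/H, N/p/Hi/T, N/q/Lo/H, N/q/Lo/T, N/q/Hi/H, N/q/Hi/T, N/r/Lo/H, N/r/Lo/T, N/r/Hi/H, N/r/Hi/T, W/p/Lo/H, W/p/Lo/T, W/p/Hi/H, W/p/Hi/T, W/q/Lo/H, W/q/Lo/T, W/q/Hi/H, W/q/Hi/T, W/r/Lo/H, W/r/Lo/T, W/r/Hi/H, W/r/Hi/T. Columns: Stay/b, Stay/c, Out/b, Out/c, In/b, In/c.
{N/p/Lo/H, N/p/Lo/T} → row (1,2) (1,2) (2,7) (2,7) (4,3) (4,3)
{N/p/Hi/H, N/p/Hi/T} → row (4,1) (4,1) (2,7) (2,7) (4,3) (4,3)
{N/q/Lo/H, N/q/Lo/T, N/q/Hi/H, N/q/Hi/T} → row (9,4) (1,7) (2,7) (2,7) (4,3) (4,3)
{N/r/Lo/H, N/r/Hi/H} → row (3,0) (3,0) (2,7) (2,7) (4,3) (4,3)
{N/r/Lo/T, N/r/Hi/T} → row (6,6) (6,6) (2,7) (2,7) (4,3) (4,3)
{W/p/Lo/H, W/p/Lo/T, W/p/Hi/H, W/p/Hi/T, W/q/Lo/H, W/q/Lo/T, W/q/Hi/H, W/q/Hi/T, W/r/Lo/H, W/r/Lo/T, W/r/Hi/H, W/r/Hi/T} → row (8,6) (8,6) (2,7) (2,7) (4,3) (4,3)
That's 6 distinct rows out of 24 strategies.

6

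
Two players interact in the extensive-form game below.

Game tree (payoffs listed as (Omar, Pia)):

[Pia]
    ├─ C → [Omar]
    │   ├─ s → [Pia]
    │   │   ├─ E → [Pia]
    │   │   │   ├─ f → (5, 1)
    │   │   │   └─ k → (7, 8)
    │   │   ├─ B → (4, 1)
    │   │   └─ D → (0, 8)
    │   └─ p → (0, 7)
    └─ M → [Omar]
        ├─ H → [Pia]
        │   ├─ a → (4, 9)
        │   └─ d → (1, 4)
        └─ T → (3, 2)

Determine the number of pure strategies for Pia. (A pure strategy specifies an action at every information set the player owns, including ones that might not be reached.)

Pia owns the root with actions {C, M} — two choices.
Pia owns the node after C-s with actions {E, B, D} — three choices.
Pia owns the node after M-H with actions {a, d} — two choices.
Pia owns the node after C-s-E with actions {f, k} — two choices.
A pure strategy fixes one action at each information set independently, so the count is the product 2 × 3 × 2 × 2 = 24.

24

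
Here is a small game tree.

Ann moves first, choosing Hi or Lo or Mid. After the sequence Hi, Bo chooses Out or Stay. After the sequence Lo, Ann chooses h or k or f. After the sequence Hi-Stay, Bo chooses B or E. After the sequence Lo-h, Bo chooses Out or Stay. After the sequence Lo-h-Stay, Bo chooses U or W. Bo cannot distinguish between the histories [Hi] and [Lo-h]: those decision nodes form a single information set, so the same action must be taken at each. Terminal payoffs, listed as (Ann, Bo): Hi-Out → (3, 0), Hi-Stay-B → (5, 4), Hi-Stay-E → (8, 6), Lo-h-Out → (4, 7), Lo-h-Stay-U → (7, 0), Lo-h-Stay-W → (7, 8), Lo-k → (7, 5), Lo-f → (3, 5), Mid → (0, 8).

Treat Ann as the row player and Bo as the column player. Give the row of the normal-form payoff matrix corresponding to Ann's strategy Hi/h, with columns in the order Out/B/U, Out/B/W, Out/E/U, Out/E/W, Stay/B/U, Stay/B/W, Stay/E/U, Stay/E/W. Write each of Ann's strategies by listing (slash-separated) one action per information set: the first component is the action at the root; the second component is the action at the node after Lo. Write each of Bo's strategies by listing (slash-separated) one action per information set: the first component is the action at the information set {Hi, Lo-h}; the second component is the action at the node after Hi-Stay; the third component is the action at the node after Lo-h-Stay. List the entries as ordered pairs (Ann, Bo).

vs Out/B/U: Ann plays Hi → Bo plays Out at [Hi] → (3, 0)
vs Out/B/W: Ann plays Hi → Bo plays Out at [Hi] → (3, 0)
vs Out/E/U: Ann plays Hi → Bo plays Out at [Hi] → (3, 0)
vs Out/E/W: Ann plays Hi → Bo plays Out at [Hi] → (3, 0)
vs Stay/B/U: Ann plays Hi → Bo plays Stay at [Hi] → Bo plays B at [Hi-Stay] → (5, 4)
vs Stay/B/W: Ann plays Hi → Bo plays Stay at [Hi] → Bo plays B at [Hi-Stay] → (5, 4)
vs Stay/E/U: Ann plays Hi → Bo plays Stay at [Hi] → Bo plays E at [Hi-Stay] → (8, 6)
vs Stay/E/W: Ann plays Hi → Bo plays Stay at [Hi] → Bo plays E at [Hi-Stay] → (8, 6)

(3,0) (3,0) (3,0) (3,0) (5,4) (5,4) (8,6) (8,6)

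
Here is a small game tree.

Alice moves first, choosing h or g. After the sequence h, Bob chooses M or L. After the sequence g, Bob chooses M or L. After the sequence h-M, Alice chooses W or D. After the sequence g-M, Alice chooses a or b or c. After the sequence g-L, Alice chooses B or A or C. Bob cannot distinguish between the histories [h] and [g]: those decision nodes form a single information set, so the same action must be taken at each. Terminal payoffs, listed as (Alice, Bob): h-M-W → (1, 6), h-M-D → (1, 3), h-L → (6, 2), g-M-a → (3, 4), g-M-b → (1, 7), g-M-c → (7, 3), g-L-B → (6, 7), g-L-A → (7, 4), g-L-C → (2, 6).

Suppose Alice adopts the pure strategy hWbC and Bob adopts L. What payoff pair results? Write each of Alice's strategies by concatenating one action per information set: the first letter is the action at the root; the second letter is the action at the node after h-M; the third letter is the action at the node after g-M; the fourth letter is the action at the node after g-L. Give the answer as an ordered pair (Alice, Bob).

(6, 2)

Trace the play path from the root:
  Alice plays h
  Bob plays L at [h]
→ terminal payoff (6, 2).
(Alice's choice at the node after h-M is never reached on this path, so it doesn't affect the outcome.)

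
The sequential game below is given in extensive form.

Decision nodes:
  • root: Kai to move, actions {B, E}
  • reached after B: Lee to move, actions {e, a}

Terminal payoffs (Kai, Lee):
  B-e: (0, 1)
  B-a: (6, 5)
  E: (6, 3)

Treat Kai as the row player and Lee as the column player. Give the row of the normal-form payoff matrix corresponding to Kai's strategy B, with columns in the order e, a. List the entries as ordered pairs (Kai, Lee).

(0,1) (6,5)

vs e: Kai plays B → Lee plays e at [B] → (0, 1)
vs a: Kai plays B → Lee plays a at [B] → (6, 5)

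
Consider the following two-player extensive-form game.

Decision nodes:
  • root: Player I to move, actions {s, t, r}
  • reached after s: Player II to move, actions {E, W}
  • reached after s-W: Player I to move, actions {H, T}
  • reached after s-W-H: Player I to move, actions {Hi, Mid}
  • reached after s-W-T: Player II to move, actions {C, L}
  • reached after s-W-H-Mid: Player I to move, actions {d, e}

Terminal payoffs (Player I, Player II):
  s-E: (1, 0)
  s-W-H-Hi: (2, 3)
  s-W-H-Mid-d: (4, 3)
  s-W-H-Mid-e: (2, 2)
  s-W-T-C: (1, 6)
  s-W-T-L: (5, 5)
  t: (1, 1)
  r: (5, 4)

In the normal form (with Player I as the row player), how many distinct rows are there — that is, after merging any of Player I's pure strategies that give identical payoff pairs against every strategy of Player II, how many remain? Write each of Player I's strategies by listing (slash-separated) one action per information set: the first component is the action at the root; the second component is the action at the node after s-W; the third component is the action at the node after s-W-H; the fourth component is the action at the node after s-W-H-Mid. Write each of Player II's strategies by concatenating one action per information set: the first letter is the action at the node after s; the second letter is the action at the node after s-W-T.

6

Player I has 24 pure strategies: s/H/Hi/d, s/H/Hi/e, s/H/Mid/d, s/H/Mid/e, s/T/Hi/d, s/T/Hi/e, s/T/Mid/d, s/T/Mid/e, t/H/Hi/d, t/H/Hi/e, t/H/Mid/d, t/H/Mid/e, t/T/Hi/d, t/T/Hi/e, t/T/Mid/d, t/T/Mid/e, r/H/Hi/d, r/H/Hi/e, r/H/Mid/d, r/H/Mid/e, r/T/Hi/d, r/T/Hi/e, r/T/Mid/d, r/T/Mid/e. Columns: EC, EL, WC, WL.
{s/H/Hi/d, s/H/Hi/e} → row (1,0) (1,0) (2,3) (2,3)
{s/H/Mid/d} → row (1,0) (1,0) (4,3) (4,3)
{s/H/Mid/e} → row (1,0) (1,0) (2,2) (2,2)
{s/T/Hi/d, s/T/Hi/e, s/T/Mid/d, s/T/Mid/e} → row (1,0) (1,0) (1,6) (5,5)
{t/H/Hi/d, t/H/Hi/e, t/H/Mid/d, t/H/Mid/e, t/T/Hi/d, t/T/Hi/e, t/T/Mid/d, t/T/Mid/e} → row (1,1) (1,1) (1,1) (1,1)
{r/H/Hi/d, r/H/Hi/e, r/H/Mid/d, r/H/Mid/e, r/T/Hi/d, r/T/Hi/e, r/T/Mid/d, r/T/Mid/e} → row (5,4) (5,4) (5,4) (5,4)
That's 6 distinct rows out of 24 strategies.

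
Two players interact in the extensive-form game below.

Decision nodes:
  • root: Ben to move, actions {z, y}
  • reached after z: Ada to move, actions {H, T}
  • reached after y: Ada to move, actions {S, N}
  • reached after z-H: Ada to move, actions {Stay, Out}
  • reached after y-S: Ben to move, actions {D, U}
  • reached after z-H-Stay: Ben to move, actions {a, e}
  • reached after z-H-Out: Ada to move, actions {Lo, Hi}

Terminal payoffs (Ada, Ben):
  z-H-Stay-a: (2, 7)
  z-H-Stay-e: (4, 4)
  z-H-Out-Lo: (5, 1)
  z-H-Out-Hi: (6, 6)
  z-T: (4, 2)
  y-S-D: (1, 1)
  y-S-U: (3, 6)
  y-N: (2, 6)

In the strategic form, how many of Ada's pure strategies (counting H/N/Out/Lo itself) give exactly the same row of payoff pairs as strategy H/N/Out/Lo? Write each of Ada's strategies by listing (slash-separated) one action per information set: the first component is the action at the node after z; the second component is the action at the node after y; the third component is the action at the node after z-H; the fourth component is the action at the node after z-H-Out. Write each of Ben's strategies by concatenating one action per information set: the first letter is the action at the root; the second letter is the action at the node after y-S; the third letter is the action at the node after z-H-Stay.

1

Row for H/N/Out/Lo (columns zDa, zDe, zUa, zUe, yDa, yDe, yUa, yUe): (5,1) (5,1) (5,1) (5,1) (2,6) (2,6) (2,6) (2,6).
Every one of Ada's information sets is on the play path for some reply by Ben when Ada follows H/N/Out/Lo.
Changing the action at any of them therefore changes at least one column, so only H/N/Out/Lo itself gives this row.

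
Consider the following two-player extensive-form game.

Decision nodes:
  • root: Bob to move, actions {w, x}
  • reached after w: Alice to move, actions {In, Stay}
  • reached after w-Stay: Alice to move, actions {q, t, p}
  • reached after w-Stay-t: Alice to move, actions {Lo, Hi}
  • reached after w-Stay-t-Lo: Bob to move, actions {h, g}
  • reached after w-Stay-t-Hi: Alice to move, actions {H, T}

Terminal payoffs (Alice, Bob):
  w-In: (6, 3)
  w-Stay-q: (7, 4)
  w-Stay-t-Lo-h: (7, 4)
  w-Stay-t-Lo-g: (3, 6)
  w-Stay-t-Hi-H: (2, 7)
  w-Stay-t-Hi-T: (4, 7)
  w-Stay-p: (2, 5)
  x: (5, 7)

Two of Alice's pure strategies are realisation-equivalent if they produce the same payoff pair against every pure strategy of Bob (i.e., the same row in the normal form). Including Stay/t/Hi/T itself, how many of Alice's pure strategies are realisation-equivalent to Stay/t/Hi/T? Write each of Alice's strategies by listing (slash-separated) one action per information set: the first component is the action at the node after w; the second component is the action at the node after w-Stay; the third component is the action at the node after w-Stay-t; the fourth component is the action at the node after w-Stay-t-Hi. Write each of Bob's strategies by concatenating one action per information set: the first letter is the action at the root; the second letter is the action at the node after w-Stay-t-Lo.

1

Row for Stay/t/Hi/T (columns wh, wg, xh, xg): (4,7) (4,7) (5,7) (5,7).
Every one of Alice's information sets is on the play path for some reply by Bob when Alice follows Stay/t/Hi/T.
Changing the action at any of them therefore changes at least one column, so only Stay/t/Hi/T itself gives this row.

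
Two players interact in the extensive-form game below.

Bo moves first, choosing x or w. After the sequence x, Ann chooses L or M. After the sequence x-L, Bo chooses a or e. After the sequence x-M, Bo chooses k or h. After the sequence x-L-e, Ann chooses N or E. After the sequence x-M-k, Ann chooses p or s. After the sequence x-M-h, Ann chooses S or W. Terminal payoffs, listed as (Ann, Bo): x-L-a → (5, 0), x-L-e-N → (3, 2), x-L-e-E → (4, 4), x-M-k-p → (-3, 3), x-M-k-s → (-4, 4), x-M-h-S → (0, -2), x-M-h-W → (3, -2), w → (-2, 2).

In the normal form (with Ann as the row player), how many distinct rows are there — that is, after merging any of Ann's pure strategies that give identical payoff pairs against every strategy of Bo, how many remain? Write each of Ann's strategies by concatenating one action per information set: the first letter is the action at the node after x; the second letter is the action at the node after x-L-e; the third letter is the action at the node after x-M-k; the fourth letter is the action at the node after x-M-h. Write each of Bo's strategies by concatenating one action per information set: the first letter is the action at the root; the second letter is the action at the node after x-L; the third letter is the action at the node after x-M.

6

Ann has 16 pure strategies: LNpS, LNpW, LNsS, LNsW, LEpS, LEpW, LEsS, LEsW, MNpS, MNpW, MNsS, MNsW, MEpS, MEpW, MEsS, MEsW. Columns: xak, xah, xek, xeh, wak, wah, wek, weh.
{LNpS, LNpW, LNsS, LNsW} → row (5,0) (5,0) (3,2) (3,2) (-2,2) (-2,2) (-2,2) (-2,2)
{LEpS, LEpW, LEsS, LEsW} → row (5,0) (5,0) (4,4) (4,4) (-2,2) (-2,2) (-2,2) (-2,2)
{MNpS, MEpS} → row (-3,3) (0,-2) (-3,3) (0,-2) (-2,2) (-2,2) (-2,2) (-2,2)
{MNpW, MEpW} → row (-3,3) (3,-2) (-3,3) (3,-2) (-2,2) (-2,2) (-2,2) (-2,2)
{MNsS, MEsS} → row (-4,4) (0,-2) (-4,4) (0,-2) (-2,2) (-2,2) (-2,2) (-2,2)
{MNsW, MEsW} → row (-4,4) (3,-2) (-4,4) (3,-2) (-2,2) (-2,2) (-2,2) (-2,2)
That's 6 distinct rows out of 16 strategies.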